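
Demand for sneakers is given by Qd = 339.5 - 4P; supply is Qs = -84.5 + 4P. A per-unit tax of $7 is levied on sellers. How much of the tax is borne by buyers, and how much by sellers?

Buyers bear $3.5, sellers bear $3.5

Pre-tax equilibrium: P* = 53, Q* = 127.5.
Tax on sellers shifts supply to Qs = -84.5 + 4(P − 7) = -112.5 + 4P.
339.5 - 4P = -112.5 + 4P gives buyer price Pb = 56.5; sellers receive Ps = 56.5 − 7 = 49.5.
New quantity: Q = 339.5 − 4(56.5) = 113.5.
Buyer burden = 56.5 − 53 = 3.5; seller burden = 53 − 49.5 = 3.5.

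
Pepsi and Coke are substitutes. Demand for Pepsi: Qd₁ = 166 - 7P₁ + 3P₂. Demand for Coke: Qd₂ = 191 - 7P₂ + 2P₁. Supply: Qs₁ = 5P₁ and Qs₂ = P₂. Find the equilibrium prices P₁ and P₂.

Market 1: 166 - 7P₁ + 3P₂ = 5P₁ → 12P₁ - 3P₂ = 166.
Market 2: 8P₂ - 2P₁ = 191.
Eliminating P₂: 8×(1) + 3×(2) gives 90P₁ = 1901, so P₁ = 1901/90.
Back-substitute into (2): P₂ = (191 + 2×1901/90) / 8 = 1312/45.

P₁ = 1901/90, P₂ = 1312/45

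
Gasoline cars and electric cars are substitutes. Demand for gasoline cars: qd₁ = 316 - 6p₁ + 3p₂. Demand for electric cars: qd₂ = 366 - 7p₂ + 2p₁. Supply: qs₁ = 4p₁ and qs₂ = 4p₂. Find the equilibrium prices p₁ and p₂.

p₁ = 2287/52, p₂ = 1073/26

Market 1: 316 - 6p₁ + 3p₂ = 4p₁ → 10p₁ - 3p₂ = 316.
Market 2: 11p₂ - 2p₁ = 366.
Eliminating p₂: 11×(1) + 3×(2) gives 104p₁ = 4574, so p₁ = 2287/52.
Back-substitute into (2): p₂ = (366 + 2×2287/52) / 11 = 1073/26.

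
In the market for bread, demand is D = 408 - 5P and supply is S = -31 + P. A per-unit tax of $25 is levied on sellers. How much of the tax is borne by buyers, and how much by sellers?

Buyers bear 25/6, sellers bear 125/6

Pre-tax equilibrium: P* = 439/6, Q* = 253/6.
Tax on sellers shifts supply to S = -31 + 1(P − 25) = -56 + P.
408 - 5P = -56 + P gives buyer price Pb = 232/3; sellers receive Ps = 232/3 − 25 = 157/3.
New quantity: Q = 408 − 5(232/3) = 64/3.
Buyer burden = 232/3 − 439/6 = 25/6; seller burden = 439/6 − 157/3 = 125/6.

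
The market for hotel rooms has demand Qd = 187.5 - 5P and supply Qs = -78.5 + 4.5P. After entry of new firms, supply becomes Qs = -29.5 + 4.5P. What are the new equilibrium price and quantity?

P' = 434/19, Q' = 2785/38

Original equilibrium: P* = 28, Q* = 47.5.
New equilibrium: 187.5 - 5P = -29.5 + 4.5P, so 217 = 9.5P and P' = 434/19; Q' = 187.5 − 5(434/19) = 2785/38.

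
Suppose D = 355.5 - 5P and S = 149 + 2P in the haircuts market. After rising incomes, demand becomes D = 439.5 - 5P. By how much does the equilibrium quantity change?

ΔQ = 24

Original equilibrium: P* = 29.5, Q* = 208.
New equilibrium: 439.5 - 5P = 149 + 2P, so 290.5 = 7P and P' = 41.5; Q' = 439.5 − 5(41.5) = 232.
Change in quantity: 232 − 208 = 24.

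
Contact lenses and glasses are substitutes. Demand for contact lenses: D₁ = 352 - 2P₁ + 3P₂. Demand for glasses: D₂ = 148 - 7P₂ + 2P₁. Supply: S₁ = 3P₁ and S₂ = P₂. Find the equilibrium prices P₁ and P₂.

Market 1: 352 - 2P₁ + 3P₂ = 3P₁ → 5P₁ - 3P₂ = 352.
Market 2: 8P₂ - 2P₁ = 148.
Eliminating P₂: 8×(1) + 3×(2) gives 34P₁ = 3260, so P₁ = 1630/17.
Back-substitute into (2): P₂ = (148 + 2×1630/17) / 8 = 722/17.

P₁ = 1630/17, P₂ = 722/17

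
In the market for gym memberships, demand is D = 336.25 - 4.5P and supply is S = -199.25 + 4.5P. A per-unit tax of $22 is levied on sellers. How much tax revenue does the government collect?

Tax revenue = 418

Pre-tax equilibrium: P* = 59.5, Q* = 68.5.
Tax on sellers shifts supply to S = -199.25 + 4.5(P − 22) = -298.25 + 4.5P.
336.25 - 4.5P = -298.25 + 4.5P gives buyer price Pb = 70.5; sellers receive Ps = 70.5 − 22 = 48.5.
New quantity: Q = 336.25 − 4.5(70.5) = 19.
Revenue = 22 × 19 = 418.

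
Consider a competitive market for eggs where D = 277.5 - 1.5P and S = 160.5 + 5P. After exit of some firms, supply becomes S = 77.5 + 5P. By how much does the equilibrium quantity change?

Original equilibrium: P* = 18, Q* = 250.5.
New equilibrium: 277.5 - 1.5P = 77.5 + 5P, so 200 = 6.5P and P' = 400/13; Q' = 277.5 − 1.5(400/13) = 6015/26.
Change in quantity: 6015/26 − 250.5 = -249/13.

ΔQ = -249/13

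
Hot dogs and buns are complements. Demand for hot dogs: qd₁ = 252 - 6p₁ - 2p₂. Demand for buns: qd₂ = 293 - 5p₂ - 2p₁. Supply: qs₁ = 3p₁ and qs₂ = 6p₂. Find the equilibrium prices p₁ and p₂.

p₁ = 2186/95, p₂ = 2133/95

Market 1: 252 - 6p₁ - 2p₂ = 3p₁ → 9p₁ + 2p₂ = 252.
Market 2: 11p₂ + 2p₁ = 293.
Eliminating p₂: 11×(1) − 2×(2) gives 95p₁ = 2186, so p₁ = 2186/95.
Back-substitute into (2): p₂ = (293 − 2×2186/95) / 11 = 2133/95.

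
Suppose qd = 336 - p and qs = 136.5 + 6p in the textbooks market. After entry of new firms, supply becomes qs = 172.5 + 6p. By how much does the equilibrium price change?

Δp = -36/7

Original equilibrium: p* = 28.5, q* = 307.5.
New equilibrium: 336 - p = 172.5 + 6p, so 163.5 = 7p and p' = 327/14; q' = 336 − 1(327/14) = 4377/14.
Change in price: 327/14 − 28.5 = -36/7.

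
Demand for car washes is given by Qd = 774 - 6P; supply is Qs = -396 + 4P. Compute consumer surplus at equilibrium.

Equilibrium: 774 - 6P = -396 + 4P gives P* = 117, Q* = 72.
Demand choke price (Qd = 0): P = 129.
CS = ½(129 − 117)(72) = 432.

Consumer surplus = 432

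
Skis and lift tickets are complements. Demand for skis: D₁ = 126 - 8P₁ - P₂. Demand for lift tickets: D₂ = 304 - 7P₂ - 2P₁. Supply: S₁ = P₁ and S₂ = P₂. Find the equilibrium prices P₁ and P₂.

P₁ = 352/35, P₂ = 1242/35

Market 1: 126 - 8P₁ - P₂ = P₁ → 9P₁ + P₂ = 126.
Market 2: 8P₂ + 2P₁ = 304.
Eliminating P₂: 8×(1) − 1×(2) gives 70P₁ = 704, so P₁ = 352/35.
Back-substitute into (2): P₂ = (304 − 2×352/35) / 8 = 1242/35.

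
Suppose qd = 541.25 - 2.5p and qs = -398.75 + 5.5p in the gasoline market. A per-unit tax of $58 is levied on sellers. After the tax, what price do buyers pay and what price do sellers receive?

Pre-tax equilibrium: p* = 117.5, q* = 247.5.
Tax on sellers shifts supply to qs = -398.75 + 5.5(p − 58) = -717.75 + 5.5p.
541.25 - 2.5p = -717.75 + 5.5p gives buyer price pb = 157.375; sellers receive ps = 157.375 − 58 = 99.375.
New quantity: q = 541.25 − 2.5(157.375) = 147.8125.

Buyers pay $157.375, sellers receive $99.375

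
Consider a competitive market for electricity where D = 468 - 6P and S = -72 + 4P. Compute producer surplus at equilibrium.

Producer surplus = 2592

Equilibrium: 468 - 6P = -72 + 4P gives P* = 54, Q* = 144.
Supply starts at P = 18 (where S = 0).
PS = ½(54 − 18)(144) = 2592.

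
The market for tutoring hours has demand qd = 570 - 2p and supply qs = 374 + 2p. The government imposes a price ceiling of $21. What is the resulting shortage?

Shortage = 112

Equilibrium price would be p* = 49, so the ceiling at 21 binds.
At p = 21: qd = 570 − 2(21) = 528, qs = 374 + 2(21) = 416.
Shortage = 528 − 416 = 112.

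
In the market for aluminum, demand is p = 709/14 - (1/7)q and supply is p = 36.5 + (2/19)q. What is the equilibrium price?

Set the two price expressions equal: 709/14 - (1/7)q = 36.5 + (2/19)q.
99/7 = (33/133)q, so q* = 57.
p* = 709/14 − (1/7)(57) = 42.5.

p* = 42.5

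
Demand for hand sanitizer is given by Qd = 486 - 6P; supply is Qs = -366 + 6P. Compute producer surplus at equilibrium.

Equilibrium: 486 - 6P = -366 + 6P gives P* = 71, Q* = 60.
Supply starts at P = 61 (where Qs = 0).
PS = ½(71 − 61)(60) = 300.

Producer surplus = 300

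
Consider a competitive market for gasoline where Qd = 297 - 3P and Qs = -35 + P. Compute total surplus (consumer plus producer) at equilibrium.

Equilibrium: 297 - 3P = -35 + P gives P* = 83, Q* = 48.
Demand choke price: P = 99; supply starts at P = 35.
CS = ½(99 − 83)(48) = 384; PS = ½(83 − 35)(48) = 1152.

Total surplus = 1536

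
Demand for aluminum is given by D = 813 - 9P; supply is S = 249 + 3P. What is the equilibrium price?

Set D = S: 813 - 9P = 249 + 3P.
564 = 12P, so P* = 47.
Q* = 813 − 9(47) = 390.

P* = 47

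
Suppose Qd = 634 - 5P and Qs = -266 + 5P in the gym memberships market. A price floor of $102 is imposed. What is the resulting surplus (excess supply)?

Equilibrium price would be P* = 90, so the floor at 102 binds.
At P = 102: Qd = 124, Qs = 244.
Surplus = 244 − 124 = 120.

Surplus = 120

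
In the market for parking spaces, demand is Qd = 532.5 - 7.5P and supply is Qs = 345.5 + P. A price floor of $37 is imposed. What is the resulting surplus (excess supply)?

Surplus = 127.5

Equilibrium price would be P* = 22, so the floor at 37 binds.
At P = 37: Qd = 255, Qs = 382.5.
Surplus = 382.5 − 255 = 127.5.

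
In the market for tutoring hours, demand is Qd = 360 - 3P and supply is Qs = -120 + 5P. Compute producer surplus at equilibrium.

Producer surplus = 3240

Equilibrium: 360 - 3P = -120 + 5P gives P* = 60, Q* = 180.
Supply starts at P = 24 (where Qs = 0).
PS = ½(60 − 24)(180) = 3240.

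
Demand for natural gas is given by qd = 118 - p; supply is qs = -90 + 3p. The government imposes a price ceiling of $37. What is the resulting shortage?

Shortage = 60

Equilibrium price would be p* = 52, so the ceiling at 37 binds.
At p = 37: qd = 118 − 1(37) = 81, qs = -90 + 3(37) = 21.
Shortage = 81 − 21 = 60.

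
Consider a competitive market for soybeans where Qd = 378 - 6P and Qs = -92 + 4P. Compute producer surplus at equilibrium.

Producer surplus = 1152

Equilibrium: 378 - 6P = -92 + 4P gives P* = 47, Q* = 96.
Supply starts at P = 23 (where Qs = 0).
PS = ½(47 − 23)(96) = 1152.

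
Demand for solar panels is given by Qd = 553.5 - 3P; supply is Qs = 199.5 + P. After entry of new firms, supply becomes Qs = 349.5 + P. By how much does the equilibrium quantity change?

Original equilibrium: P* = 88.5, Q* = 288.
New equilibrium: 553.5 - 3P = 349.5 + P, so 204 = 4P and P' = 51; Q' = 553.5 − 3(51) = 400.5.
Change in quantity: 400.5 − 288 = 112.5.

ΔQ = 112.5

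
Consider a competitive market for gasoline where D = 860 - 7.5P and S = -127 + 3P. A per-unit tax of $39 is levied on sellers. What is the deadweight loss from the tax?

Deadweight loss = 22815/14

Pre-tax equilibrium: P* = 94, Q* = 155.
Tax on sellers shifts supply to S = -127 + 3(P − 39) = -244 + 3P.
860 - 7.5P = -244 + 3P gives buyer price Pb = 736/7; sellers receive Ps = 736/7 − 39 = 463/7.
New quantity: Q = 860 − 7.5(736/7) = 500/7.
DWL = ½ × 39 × (155 − 500/7) = 22815/14.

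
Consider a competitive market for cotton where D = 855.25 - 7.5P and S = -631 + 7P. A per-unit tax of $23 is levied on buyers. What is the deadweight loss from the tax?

Pre-tax equilibrium: P* = 102.5, Q* = 86.5.
Tax on buyers shifts demand to D = 855.25 − 7.5(P + 23) = 682.75 - 7.5P.
682.75 - 7.5P = -631 + 7P gives seller price Ps = 5255/58; buyers pay Pb = 5255/58 + 23 = 6589/58.
New quantity: Q = 855.25 − 7.5(6589/58) = 187/58.
DWL = ½ × 23 × (86.5 − 187/58) = 55545/58.

Deadweight loss = 55545/58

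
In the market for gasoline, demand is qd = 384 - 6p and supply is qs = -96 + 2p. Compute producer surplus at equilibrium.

Producer surplus = 144

Equilibrium: 384 - 6p = -96 + 2p gives p* = 60, q* = 24.
Supply starts at p = 48 (where qs = 0).
PS = ½(60 − 48)(24) = 144.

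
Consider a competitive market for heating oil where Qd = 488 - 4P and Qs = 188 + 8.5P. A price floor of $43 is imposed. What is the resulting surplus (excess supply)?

Surplus = 237.5

Equilibrium price would be P* = 24, so the floor at 43 binds.
At P = 43: Qd = 316, Qs = 553.5.
Surplus = 553.5 − 316 = 237.5.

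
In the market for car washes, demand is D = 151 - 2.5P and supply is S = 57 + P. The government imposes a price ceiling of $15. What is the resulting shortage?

Shortage = 41.5

Equilibrium price would be P* = 188/7, so the ceiling at 15 binds.
At P = 15: D = 151 − 2.5(15) = 113.5, S = 57 + 1(15) = 72.
Shortage = 113.5 − 72 = 41.5.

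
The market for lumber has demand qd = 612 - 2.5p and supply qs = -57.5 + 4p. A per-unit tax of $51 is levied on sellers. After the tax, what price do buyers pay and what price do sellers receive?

Buyers pay 1747/13, sellers receive 1084/13

Pre-tax equilibrium: p* = 103, q* = 354.5.
Tax on sellers shifts supply to qs = -57.5 + 4(p − 51) = -261.5 + 4p.
612 - 2.5p = -261.5 + 4p gives buyer price pb = 1747/13; sellers receive ps = 1747/13 − 51 = 1084/13.
New quantity: q = 612 − 2.5(1747/13) = 7177/26.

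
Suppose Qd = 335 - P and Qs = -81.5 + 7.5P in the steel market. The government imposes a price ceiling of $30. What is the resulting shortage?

Equilibrium price would be P* = 49, so the ceiling at 30 binds.
At P = 30: Qd = 335 − 1(30) = 305, Qs = -81.5 + 7.5(30) = 143.5.
Shortage = 305 − 143.5 = 161.5.

Shortage = 161.5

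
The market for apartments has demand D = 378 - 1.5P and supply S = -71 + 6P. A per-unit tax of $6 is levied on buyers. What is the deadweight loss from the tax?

Deadweight loss = 21.6

Pre-tax equilibrium: P* = 898/15, Q* = 288.2.
Tax on buyers shifts demand to D = 378 − 1.5(P + 6) = 369 - 1.5P.
369 - 1.5P = -71 + 6P gives seller price Ps = 176/3; buyers pay Pb = 176/3 + 6 = 194/3.
New quantity: Q = 378 − 1.5(194/3) = 281.
DWL = ½ × 6 × (288.2 − 281) = 21.6.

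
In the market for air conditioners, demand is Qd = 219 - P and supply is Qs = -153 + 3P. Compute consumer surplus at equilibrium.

Consumer surplus = 7938

Equilibrium: 219 - P = -153 + 3P gives P* = 93, Q* = 126.
Demand choke price (Qd = 0): P = 219.
CS = ½(219 − 93)(126) = 7938.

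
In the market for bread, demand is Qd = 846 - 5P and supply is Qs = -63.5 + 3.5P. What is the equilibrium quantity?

Set Qd = Qs: 846 - 5P = -63.5 + 3.5P.
909.5 = 8.5P, so P* = 107.
Q* = 846 − 5(107) = 311.

Q* = 311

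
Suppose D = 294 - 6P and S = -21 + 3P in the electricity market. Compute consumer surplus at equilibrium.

Consumer surplus = 588

Equilibrium: 294 - 6P = -21 + 3P gives P* = 35, Q* = 84.
Demand choke price (D = 0): P = 49.
CS = ½(49 − 35)(84) = 588.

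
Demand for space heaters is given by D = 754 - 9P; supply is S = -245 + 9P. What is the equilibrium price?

P* = 55.5

Set D = S: 754 - 9P = -245 + 9P.
999 = 18P, so P* = 55.5.
Q* = 754 − 9(55.5) = 254.5.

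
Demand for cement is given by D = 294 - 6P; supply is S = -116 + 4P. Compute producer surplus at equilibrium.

Producer surplus = 288

Equilibrium: 294 - 6P = -116 + 4P gives P* = 41, Q* = 48.
Supply starts at P = 29 (where S = 0).
PS = ½(41 − 29)(48) = 288.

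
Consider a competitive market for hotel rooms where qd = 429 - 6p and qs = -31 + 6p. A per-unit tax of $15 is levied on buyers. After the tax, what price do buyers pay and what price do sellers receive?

Pre-tax equilibrium: p* = 115/3, q* = 199.
Tax on buyers shifts demand to qd = 429 − 6(p + 15) = 339 - 6p.
339 - 6p = -31 + 6p gives seller price ps = 185/6; buyers pay pb = 185/6 + 15 = 275/6.
New quantity: q = 429 − 6(275/6) = 154.

Buyers pay 275/6, sellers receive 185/6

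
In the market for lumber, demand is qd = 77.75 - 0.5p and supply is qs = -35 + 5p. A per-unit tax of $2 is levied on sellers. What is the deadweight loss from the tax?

Deadweight loss = 10/11

Pre-tax equilibrium: p* = 20.5, q* = 67.5.
Tax on sellers shifts supply to qs = -35 + 5(p − 2) = -45 + 5p.
77.75 - 0.5p = -45 + 5p gives buyer price pb = 491/22; sellers receive ps = 491/22 − 2 = 447/22.
New quantity: q = 77.75 − 0.5(491/22) = 1465/22.
DWL = ½ × 2 × (67.5 − 1465/22) = 10/11.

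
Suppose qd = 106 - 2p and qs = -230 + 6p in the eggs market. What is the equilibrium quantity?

q* = 22

Set qd = qs: 106 - 2p = -230 + 6p.
336 = 8p, so p* = 42.
q* = 106 − 2(42) = 22.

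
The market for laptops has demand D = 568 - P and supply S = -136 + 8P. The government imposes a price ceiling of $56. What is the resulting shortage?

Equilibrium price would be P* = 704/9, so the ceiling at 56 binds.
At P = 56: D = 568 − 1(56) = 512, S = -136 + 8(56) = 312.
Shortage = 512 − 312 = 200.

Shortage = 200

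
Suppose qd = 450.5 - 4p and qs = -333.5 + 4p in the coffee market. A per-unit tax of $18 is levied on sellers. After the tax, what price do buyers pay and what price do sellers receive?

Buyers pay $107, sellers receive $89

Pre-tax equilibrium: p* = 98, q* = 58.5.
Tax on sellers shifts supply to qs = -333.5 + 4(p − 18) = -405.5 + 4p.
450.5 - 4p = -405.5 + 4p gives buyer price pb = 107; sellers receive ps = 107 − 18 = 89.
New quantity: q = 450.5 − 4(107) = 22.5.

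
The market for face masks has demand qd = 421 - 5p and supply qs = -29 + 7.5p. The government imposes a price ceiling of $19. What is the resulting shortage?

Shortage = 212.5

Equilibrium price would be p* = 36, so the ceiling at 19 binds.
At p = 19: qd = 421 − 5(19) = 326, qs = -29 + 7.5(19) = 113.5.
Shortage = 326 − 113.5 = 212.5.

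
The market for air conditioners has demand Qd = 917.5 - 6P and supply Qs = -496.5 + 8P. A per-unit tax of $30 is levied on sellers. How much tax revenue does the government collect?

Tax revenue = 43815/7

Pre-tax equilibrium: P* = 101, Q* = 311.5.
Tax on sellers shifts supply to Qs = -496.5 + 8(P − 30) = -736.5 + 8P.
917.5 - 6P = -736.5 + 8P gives buyer price Pb = 827/7; sellers receive Ps = 827/7 − 30 = 617/7.
New quantity: Q = 917.5 − 6(827/7) = 2921/14.
Revenue = 30 × 2921/14 = 43815/7.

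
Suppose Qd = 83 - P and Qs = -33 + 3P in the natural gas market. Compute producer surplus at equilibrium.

Equilibrium: 83 - P = -33 + 3P gives P* = 29, Q* = 54.
Supply starts at P = 11 (where Qs = 0).
PS = ½(29 − 11)(54) = 486.

Producer surplus = 486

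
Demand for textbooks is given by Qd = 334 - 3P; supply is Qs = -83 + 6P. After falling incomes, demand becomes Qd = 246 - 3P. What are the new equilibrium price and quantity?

Original equilibrium: P* = 139/3, Q* = 195.
New equilibrium: 246 - 3P = -83 + 6P, so 329 = 9P and P' = 329/9; Q' = 246 − 3(329/9) = 409/3.

P' = 329/9, Q' = 409/3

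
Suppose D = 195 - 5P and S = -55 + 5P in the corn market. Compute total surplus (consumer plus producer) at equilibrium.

Equilibrium: 195 - 5P = -55 + 5P gives P* = 25, Q* = 70.
Demand choke price: P = 39; supply starts at P = 11.
CS = ½(39 − 25)(70) = 490; PS = ½(25 − 11)(70) = 490.

Total surplus = 980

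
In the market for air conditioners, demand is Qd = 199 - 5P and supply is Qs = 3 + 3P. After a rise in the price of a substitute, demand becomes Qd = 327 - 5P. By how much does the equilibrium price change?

Original equilibrium: P* = 24.5, Q* = 76.5.
New equilibrium: 327 - 5P = 3 + 3P, so 324 = 8P and P' = 40.5; Q' = 327 − 5(40.5) = 124.5.
Change in price: 40.5 − 24.5 = 16.

ΔP = 16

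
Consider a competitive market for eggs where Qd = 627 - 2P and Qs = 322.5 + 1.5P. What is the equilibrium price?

P* = 87

Set Qd = Qs: 627 - 2P = 322.5 + 1.5P.
304.5 = 3.5P, so P* = 87.
Q* = 627 − 2(87) = 453.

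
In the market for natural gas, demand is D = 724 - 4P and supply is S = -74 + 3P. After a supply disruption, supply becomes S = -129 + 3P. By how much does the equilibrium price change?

ΔP = 55/7

Original equilibrium: P* = 114, Q* = 268.
New equilibrium: 724 - 4P = -129 + 3P, so 853 = 7P and P' = 853/7; Q' = 724 − 4(853/7) = 1656/7.
Change in price: 853/7 − 114 = 55/7.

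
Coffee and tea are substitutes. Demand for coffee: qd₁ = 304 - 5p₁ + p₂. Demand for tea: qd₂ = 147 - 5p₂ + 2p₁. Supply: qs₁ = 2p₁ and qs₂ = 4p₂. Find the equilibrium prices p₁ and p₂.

p₁ = 2883/61, p₂ = 1637/61

Market 1: 304 - 5p₁ + p₂ = 2p₁ → 7p₁ - p₂ = 304.
Market 2: 9p₂ - 2p₁ = 147.
Eliminating p₂: 9×(1) + 1×(2) gives 61p₁ = 2883, so p₁ = 2883/61.
Back-substitute into (2): p₂ = (147 + 2×2883/61) / 9 = 1637/61.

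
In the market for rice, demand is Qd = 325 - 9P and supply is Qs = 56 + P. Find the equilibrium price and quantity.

P* = 26.9, Q* = 82.9

Set Qd = Qs: 325 - 9P = 56 + P.
269 = 10P, so P* = 26.9.
Q* = 325 − 9(26.9) = 82.9.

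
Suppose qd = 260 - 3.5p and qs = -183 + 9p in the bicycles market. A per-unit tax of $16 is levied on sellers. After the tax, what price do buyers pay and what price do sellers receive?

Buyers pay $46.96, sellers receive $30.96

Pre-tax equilibrium: p* = 35.44, q* = 135.96.
Tax on sellers shifts supply to qs = -183 + 9(p − 16) = -327 + 9p.
260 - 3.5p = -327 + 9p gives buyer price pb = 46.96; sellers receive ps = 46.96 − 16 = 30.96.
New quantity: q = 260 − 3.5(46.96) = 95.64.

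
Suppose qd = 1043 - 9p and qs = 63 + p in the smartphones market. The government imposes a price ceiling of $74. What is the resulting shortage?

Shortage = 240

Equilibrium price would be p* = 98, so the ceiling at 74 binds.
At p = 74: qd = 1043 − 9(74) = 377, qs = 63 + 1(74) = 137.
Shortage = 377 − 137 = 240.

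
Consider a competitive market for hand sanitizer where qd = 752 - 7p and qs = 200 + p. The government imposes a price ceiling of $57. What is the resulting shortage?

Shortage = 96

Equilibrium price would be p* = 69, so the ceiling at 57 binds.
At p = 57: qd = 752 − 7(57) = 353, qs = 200 + 1(57) = 257.
Shortage = 353 − 257 = 96.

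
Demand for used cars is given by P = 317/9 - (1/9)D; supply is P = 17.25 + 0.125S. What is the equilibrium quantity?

Set the two price expressions equal: 317/9 - (1/9)Q = 17.25 + 0.125Q.
647/36 = (17/72)Q, so Q* = 1294/17.
P* = 317/9 − (1/9)(1294/17) = 455/17.

Q* = 1294/17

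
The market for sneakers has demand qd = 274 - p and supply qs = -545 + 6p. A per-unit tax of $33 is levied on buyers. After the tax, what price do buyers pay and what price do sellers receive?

Buyers pay 1017/7, sellers receive 786/7

Pre-tax equilibrium: p* = 117, q* = 157.
Tax on buyers shifts demand to qd = 274 − 1(p + 33) = 241 - p.
241 - p = -545 + 6p gives seller price ps = 786/7; buyers pay pb = 786/7 + 33 = 1017/7.
New quantity: q = 274 − 1(1017/7) = 901/7.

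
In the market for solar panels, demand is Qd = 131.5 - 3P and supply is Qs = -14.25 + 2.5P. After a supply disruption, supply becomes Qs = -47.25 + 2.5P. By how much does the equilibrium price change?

ΔP = 6

Original equilibrium: P* = 26.5, Q* = 52.
New equilibrium: 131.5 - 3P = -47.25 + 2.5P, so 178.75 = 5.5P and P' = 32.5; Q' = 131.5 − 3(32.5) = 34.
Change in price: 32.5 − 26.5 = 6.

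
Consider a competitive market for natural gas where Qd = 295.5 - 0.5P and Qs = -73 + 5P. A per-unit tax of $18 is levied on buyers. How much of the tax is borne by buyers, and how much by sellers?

Pre-tax equilibrium: P* = 67, Q* = 262.
Tax on buyers shifts demand to Qd = 295.5 − 0.5(P + 18) = 286.5 - 0.5P.
286.5 - 0.5P = -73 + 5P gives seller price Ps = 719/11; buyers pay Pb = 719/11 + 18 = 917/11.
New quantity: Q = 295.5 − 0.5(917/11) = 2792/11.
Buyer burden = 917/11 − 67 = 180/11; seller burden = 67 − 719/11 = 18/11.

Buyers bear 180/11, sellers bear 18/11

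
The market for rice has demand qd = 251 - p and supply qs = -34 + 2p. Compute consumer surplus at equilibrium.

Equilibrium: 251 - p = -34 + 2p gives p* = 95, q* = 156.
Demand choke price (qd = 0): p = 251.
CS = ½(251 − 95)(156) = 12168.

Consumer surplus = 12168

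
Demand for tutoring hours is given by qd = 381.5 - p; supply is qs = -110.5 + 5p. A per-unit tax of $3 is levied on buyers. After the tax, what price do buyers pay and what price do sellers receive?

Pre-tax equilibrium: p* = 82, q* = 299.5.
Tax on buyers shifts demand to qd = 381.5 − 1(p + 3) = 378.5 - p.
378.5 - p = -110.5 + 5p gives seller price ps = 81.5; buyers pay pb = 81.5 + 3 = 84.5.
New quantity: q = 381.5 − 1(84.5) = 297.

Buyers pay $84.5, sellers receive $81.5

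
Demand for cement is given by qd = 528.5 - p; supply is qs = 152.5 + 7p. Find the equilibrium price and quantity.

p* = 47, q* = 481.5

Set qd = qs: 528.5 - p = 152.5 + 7p.
376 = 8p, so p* = 47.
q* = 528.5 − 1(47) = 481.5.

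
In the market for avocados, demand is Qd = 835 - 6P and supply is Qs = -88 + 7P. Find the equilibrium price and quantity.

Set Qd = Qs: 835 - 6P = -88 + 7P.
923 = 13P, so P* = 71.
Q* = 835 − 6(71) = 409.

P* = 71, Q* = 409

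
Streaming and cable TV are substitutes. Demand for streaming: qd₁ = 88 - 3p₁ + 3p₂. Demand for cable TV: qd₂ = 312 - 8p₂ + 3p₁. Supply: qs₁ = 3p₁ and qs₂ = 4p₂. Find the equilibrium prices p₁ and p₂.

Market 1: 88 - 3p₁ + 3p₂ = 3p₁ → 6p₁ - 3p₂ = 88.
Market 2: 12p₂ - 3p₁ = 312.
Eliminating p₂: 12×(1) + 3×(2) gives 63p₁ = 1992, so p₁ = 664/21.
Back-substitute into (2): p₂ = (312 + 3×664/21) / 12 = 712/21.

p₁ = 664/21, p₂ = 712/21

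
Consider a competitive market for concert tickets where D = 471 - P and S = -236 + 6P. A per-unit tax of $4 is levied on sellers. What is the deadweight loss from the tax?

Pre-tax equilibrium: P* = 101, Q* = 370.
Tax on sellers shifts supply to S = -236 + 6(P − 4) = -260 + 6P.
471 - P = -260 + 6P gives buyer price Pb = 731/7; sellers receive Ps = 731/7 − 4 = 703/7.
New quantity: Q = 471 − 1(731/7) = 2566/7.
DWL = ½ × 4 × (370 − 2566/7) = 48/7.

Deadweight loss = 48/7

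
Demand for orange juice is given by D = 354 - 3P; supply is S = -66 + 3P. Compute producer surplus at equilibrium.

Producer surplus = 3456

Equilibrium: 354 - 3P = -66 + 3P gives P* = 70, Q* = 144.
Supply starts at P = 22 (where S = 0).
PS = ½(70 − 22)(144) = 3456.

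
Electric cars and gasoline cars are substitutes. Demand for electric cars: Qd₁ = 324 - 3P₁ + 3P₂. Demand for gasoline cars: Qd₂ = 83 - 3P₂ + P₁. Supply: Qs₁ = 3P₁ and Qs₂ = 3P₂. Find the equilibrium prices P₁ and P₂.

Market 1: 324 - 3P₁ + 3P₂ = 3P₁ → 6P₁ - 3P₂ = 324.
Market 2: 6P₂ - P₁ = 83.
Eliminating P₂: 6×(1) + 3×(2) gives 33P₁ = 2193, so P₁ = 731/11.
Back-substitute into (2): P₂ = (83 + 1×731/11) / 6 = 274/11.

P₁ = 731/11, P₂ = 274/11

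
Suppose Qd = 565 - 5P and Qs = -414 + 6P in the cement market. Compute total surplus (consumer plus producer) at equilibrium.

Equilibrium: 565 - 5P = -414 + 6P gives P* = 89, Q* = 120.
Demand choke price: P = 113; supply starts at P = 69.
CS = ½(113 − 89)(120) = 1440; PS = ½(89 − 69)(120) = 1200.

Total surplus = 2640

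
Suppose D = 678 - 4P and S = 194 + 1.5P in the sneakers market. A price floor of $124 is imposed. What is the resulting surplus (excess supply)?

Surplus = 198

Equilibrium price would be P* = 88, so the floor at 124 binds.
At P = 124: D = 182, S = 380.
Surplus = 380 − 182 = 198.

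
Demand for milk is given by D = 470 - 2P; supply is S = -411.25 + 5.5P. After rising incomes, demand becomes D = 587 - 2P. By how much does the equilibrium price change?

ΔP = 15.6

Original equilibrium: P* = 117.5, Q* = 235.
New equilibrium: 587 - 2P = -411.25 + 5.5P, so 998.25 = 7.5P and P' = 133.1; Q' = 587 − 2(133.1) = 320.8.
Change in price: 133.1 − 117.5 = 15.6.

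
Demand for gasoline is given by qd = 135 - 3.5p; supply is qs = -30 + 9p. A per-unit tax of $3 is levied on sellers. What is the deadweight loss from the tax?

Pre-tax equilibrium: p* = 13.2, q* = 88.8.
Tax on sellers shifts supply to qs = -30 + 9(p − 3) = -57 + 9p.
135 - 3.5p = -57 + 9p gives buyer price pb = 15.36; sellers receive ps = 15.36 − 3 = 12.36.
New quantity: q = 135 − 3.5(15.36) = 81.24.
DWL = ½ × 3 × (88.8 − 81.24) = 11.34.

Deadweight loss = 11.34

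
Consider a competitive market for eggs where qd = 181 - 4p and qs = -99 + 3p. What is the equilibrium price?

Set qd = qs: 181 - 4p = -99 + 3p.
280 = 7p, so p* = 40.
q* = 181 − 4(40) = 21.

p* = 40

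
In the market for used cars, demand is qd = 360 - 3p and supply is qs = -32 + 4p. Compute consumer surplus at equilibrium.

Consumer surplus = 6144

Equilibrium: 360 - 3p = -32 + 4p gives p* = 56, q* = 192.
Demand choke price (qd = 0): p = 120.
CS = ½(120 − 56)(192) = 6144.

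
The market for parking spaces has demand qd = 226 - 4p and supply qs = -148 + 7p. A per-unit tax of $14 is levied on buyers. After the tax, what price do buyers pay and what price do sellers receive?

Buyers pay 472/11, sellers receive 318/11

Pre-tax equilibrium: p* = 34, q* = 90.
Tax on buyers shifts demand to qd = 226 − 4(p + 14) = 170 - 4p.
170 - 4p = -148 + 7p gives seller price ps = 318/11; buyers pay pb = 318/11 + 14 = 472/11.
New quantity: q = 226 − 4(472/11) = 598/11.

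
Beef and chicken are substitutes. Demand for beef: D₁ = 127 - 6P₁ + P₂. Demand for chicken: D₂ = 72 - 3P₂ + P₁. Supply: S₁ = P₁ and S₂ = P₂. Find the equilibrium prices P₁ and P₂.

P₁ = 580/27, P₂ = 631/27

Market 1: 127 - 6P₁ + P₂ = P₁ → 7P₁ - P₂ = 127.
Market 2: 4P₂ - P₁ = 72.
Eliminating P₂: 4×(1) + 1×(2) gives 27P₁ = 580, so P₁ = 580/27.
Back-substitute into (2): P₂ = (72 + 1×580/27) / 4 = 631/27.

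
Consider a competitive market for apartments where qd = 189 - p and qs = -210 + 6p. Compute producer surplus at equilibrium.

Equilibrium: 189 - p = -210 + 6p gives p* = 57, q* = 132.
Supply starts at p = 35 (where qs = 0).
PS = ½(57 − 35)(132) = 1452.

Producer surplus = 1452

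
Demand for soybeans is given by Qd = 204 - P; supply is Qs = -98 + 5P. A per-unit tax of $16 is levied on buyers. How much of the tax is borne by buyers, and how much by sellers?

Pre-tax equilibrium: P* = 151/3, Q* = 461/3.
Tax on buyers shifts demand to Qd = 204 − 1(P + 16) = 188 - P.
188 - P = -98 + 5P gives seller price Ps = 143/3; buyers pay Pb = 143/3 + 16 = 191/3.
New quantity: Q = 204 − 1(191/3) = 421/3.
Buyer burden = 191/3 − 151/3 = 40/3; seller burden = 151/3 − 143/3 = 8/3.

Buyers bear 40/3, sellers bear 8/3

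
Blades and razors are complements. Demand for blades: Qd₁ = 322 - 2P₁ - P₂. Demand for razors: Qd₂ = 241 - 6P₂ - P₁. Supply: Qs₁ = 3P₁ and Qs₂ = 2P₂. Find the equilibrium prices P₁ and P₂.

Market 1: 322 - 2P₁ - P₂ = 3P₁ → 5P₁ + P₂ = 322.
Market 2: 8P₂ + P₁ = 241.
Eliminating P₂: 8×(1) − 1×(2) gives 39P₁ = 2335, so P₁ = 2335/39.
Back-substitute into (2): P₂ = (241 − 1×2335/39) / 8 = 883/39.

P₁ = 2335/39, P₂ = 883/39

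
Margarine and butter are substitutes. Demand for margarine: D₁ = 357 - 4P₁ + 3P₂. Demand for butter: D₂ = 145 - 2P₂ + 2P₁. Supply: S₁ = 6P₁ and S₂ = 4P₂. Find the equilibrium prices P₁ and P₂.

P₁ = 859/18, P₂ = 1082/27

Market 1: 357 - 4P₁ + 3P₂ = 6P₁ → 10P₁ - 3P₂ = 357.
Market 2: 6P₂ - 2P₁ = 145.
Eliminating P₂: 6×(1) + 3×(2) gives 54P₁ = 2577, so P₁ = 859/18.
Back-substitute into (2): P₂ = (145 + 2×859/18) / 6 = 1082/27.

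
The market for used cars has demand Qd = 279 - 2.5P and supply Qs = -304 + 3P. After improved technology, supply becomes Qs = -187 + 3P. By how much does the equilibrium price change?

Original equilibrium: P* = 106, Q* = 14.
New equilibrium: 279 - 2.5P = -187 + 3P, so 466 = 5.5P and P' = 932/11; Q' = 279 − 2.5(932/11) = 739/11.
Change in price: 932/11 − 106 = -234/11.

ΔP = -234/11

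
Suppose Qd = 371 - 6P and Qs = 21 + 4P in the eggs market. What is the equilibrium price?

Set Qd = Qs: 371 - 6P = 21 + 4P.
350 = 10P, so P* = 35.
Q* = 371 − 6(35) = 161.

P* = 35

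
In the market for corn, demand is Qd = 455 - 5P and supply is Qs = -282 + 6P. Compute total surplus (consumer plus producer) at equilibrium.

Equilibrium: 455 - 5P = -282 + 6P gives P* = 67, Q* = 120.
Demand choke price: P = 91; supply starts at P = 47.
CS = ½(91 − 67)(120) = 1440; PS = ½(67 − 47)(120) = 1200.

Total surplus = 2640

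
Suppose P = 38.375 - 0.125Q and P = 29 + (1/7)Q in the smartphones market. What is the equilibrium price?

Set the two price expressions equal: 38.375 - 0.125Q = 29 + (1/7)Q.
9.375 = (15/56)Q, so Q* = 35.
P* = 38.375 − (0.125)(35) = 34.

P* = 34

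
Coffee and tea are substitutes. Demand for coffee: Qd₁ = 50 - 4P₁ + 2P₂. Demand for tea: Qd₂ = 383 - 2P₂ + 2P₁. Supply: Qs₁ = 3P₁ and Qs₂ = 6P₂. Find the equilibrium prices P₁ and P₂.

P₁ = 583/26, P₂ = 2781/52

Market 1: 50 - 4P₁ + 2P₂ = 3P₁ → 7P₁ - 2P₂ = 50.
Market 2: 8P₂ - 2P₁ = 383.
Eliminating P₂: 8×(1) + 2×(2) gives 52P₁ = 1166, so P₁ = 583/26.
Back-substitute into (2): P₂ = (383 + 2×583/26) / 8 = 2781/52.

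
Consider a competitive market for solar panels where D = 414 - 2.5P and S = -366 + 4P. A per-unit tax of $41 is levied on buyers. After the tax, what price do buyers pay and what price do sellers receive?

Pre-tax equilibrium: P* = 120, Q* = 114.
Tax on buyers shifts demand to D = 414 − 2.5(P + 41) = 311.5 - 2.5P.
311.5 - 2.5P = -366 + 4P gives seller price Ps = 1355/13; buyers pay Pb = 1355/13 + 41 = 1888/13.
New quantity: Q = 414 − 2.5(1888/13) = 662/13.

Buyers pay 1888/13, sellers receive 1355/13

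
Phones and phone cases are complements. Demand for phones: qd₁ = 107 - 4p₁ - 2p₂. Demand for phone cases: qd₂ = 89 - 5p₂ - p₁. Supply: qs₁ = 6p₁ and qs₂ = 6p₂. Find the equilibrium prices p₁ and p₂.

Market 1: 107 - 4p₁ - 2p₂ = 6p₁ → 10p₁ + 2p₂ = 107.
Market 2: 11p₂ + p₁ = 89.
Eliminating p₂: 11×(1) − 2×(2) gives 108p₁ = 999, so p₁ = 9.25.
Back-substitute into (2): p₂ = (89 − 1×9.25) / 11 = 7.25.

p₁ = 9.25, p₂ = 7.25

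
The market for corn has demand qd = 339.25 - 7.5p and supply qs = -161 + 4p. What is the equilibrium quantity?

q* = 13

Set qd = qs: 339.25 - 7.5p = -161 + 4p.
500.25 = 11.5p, so p* = 43.5.
q* = 339.25 − 7.5(43.5) = 13.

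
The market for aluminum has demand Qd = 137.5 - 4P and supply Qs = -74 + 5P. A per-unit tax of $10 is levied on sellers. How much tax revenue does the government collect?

Tax revenue = 1915/9

Pre-tax equilibrium: P* = 23.5, Q* = 43.5.
Tax on sellers shifts supply to Qs = -74 + 5(P − 10) = -124 + 5P.
137.5 - 4P = -124 + 5P gives buyer price Pb = 523/18; sellers receive Ps = 523/18 − 10 = 343/18.
New quantity: Q = 137.5 − 4(523/18) = 383/18.
Revenue = 10 × 383/18 = 1915/9.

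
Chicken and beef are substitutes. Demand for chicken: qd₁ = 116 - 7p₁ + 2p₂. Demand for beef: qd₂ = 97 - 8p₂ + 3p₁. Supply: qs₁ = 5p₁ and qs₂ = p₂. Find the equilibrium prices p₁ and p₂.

Market 1: 116 - 7p₁ + 2p₂ = 5p₁ → 12p₁ - 2p₂ = 116.
Market 2: 9p₂ - 3p₁ = 97.
Eliminating p₂: 9×(1) + 2×(2) gives 102p₁ = 1238, so p₁ = 619/51.
Back-substitute into (2): p₂ = (97 + 3×619/51) / 9 = 252/17.

p₁ = 619/51, p₂ = 252/17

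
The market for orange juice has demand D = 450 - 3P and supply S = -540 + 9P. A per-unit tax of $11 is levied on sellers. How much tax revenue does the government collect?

Pre-tax equilibrium: P* = 82.5, Q* = 202.5.
Tax on sellers shifts supply to S = -540 + 9(P − 11) = -639 + 9P.
450 - 3P = -639 + 9P gives buyer price Pb = 90.75; sellers receive Ps = 90.75 − 11 = 79.75.
New quantity: Q = 450 − 3(90.75) = 177.75.
Revenue = 11 × 177.75 = 1955.25.

Tax revenue = 1955.25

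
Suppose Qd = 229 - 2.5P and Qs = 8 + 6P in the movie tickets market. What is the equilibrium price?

Set Qd = Qs: 229 - 2.5P = 8 + 6P.
221 = 8.5P, so P* = 26.
Q* = 229 − 2.5(26) = 164.

P* = 26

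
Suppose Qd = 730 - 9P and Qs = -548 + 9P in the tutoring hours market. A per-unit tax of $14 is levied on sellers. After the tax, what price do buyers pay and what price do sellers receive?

Pre-tax equilibrium: P* = 71, Q* = 91.
Tax on sellers shifts supply to Qs = -548 + 9(P − 14) = -674 + 9P.
730 - 9P = -674 + 9P gives buyer price Pb = 78; sellers receive Ps = 78 − 14 = 64.
New quantity: Q = 730 − 9(78) = 28.

Buyers pay $78, sellers receive $64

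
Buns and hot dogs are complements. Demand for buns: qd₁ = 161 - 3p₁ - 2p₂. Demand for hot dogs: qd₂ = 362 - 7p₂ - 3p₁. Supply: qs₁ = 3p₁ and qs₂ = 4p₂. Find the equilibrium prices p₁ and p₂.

p₁ = 17.45, p₂ = 28.15

Market 1: 161 - 3p₁ - 2p₂ = 3p₁ → 6p₁ + 2p₂ = 161.
Market 2: 11p₂ + 3p₁ = 362.
Eliminating p₂: 11×(1) − 2×(2) gives 60p₁ = 1047, so p₁ = 17.45.
Back-substitute into (2): p₂ = (362 − 3×17.45) / 11 = 28.15.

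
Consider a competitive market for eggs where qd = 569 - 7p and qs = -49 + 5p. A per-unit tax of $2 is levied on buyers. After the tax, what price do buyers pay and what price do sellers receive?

Pre-tax equilibrium: p* = 51.5, q* = 208.5.
Tax on buyers shifts demand to qd = 569 − 7(p + 2) = 555 - 7p.
555 - 7p = -49 + 5p gives seller price ps = 151/3; buyers pay pb = 151/3 + 2 = 157/3.
New quantity: q = 569 − 7(157/3) = 608/3.

Buyers pay 157/3, sellers receive 151/3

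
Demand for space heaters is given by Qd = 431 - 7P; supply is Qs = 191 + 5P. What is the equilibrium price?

P* = 20

Set Qd = Qs: 431 - 7P = 191 + 5P.
240 = 12P, so P* = 20.
Q* = 431 − 7(20) = 291.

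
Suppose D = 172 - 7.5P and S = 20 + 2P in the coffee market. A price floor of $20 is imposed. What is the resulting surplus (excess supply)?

Surplus = 38

Equilibrium price would be P* = 16, so the floor at 20 binds.
At P = 20: D = 22, S = 60.
Surplus = 60 − 22 = 38.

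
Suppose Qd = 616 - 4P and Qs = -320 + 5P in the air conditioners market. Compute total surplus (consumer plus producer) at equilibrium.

Total surplus = 9000

Equilibrium: 616 - 4P = -320 + 5P gives P* = 104, Q* = 200.
Demand choke price: P = 154; supply starts at P = 64.
CS = ½(154 − 104)(200) = 5000; PS = ½(104 − 64)(200) = 4000.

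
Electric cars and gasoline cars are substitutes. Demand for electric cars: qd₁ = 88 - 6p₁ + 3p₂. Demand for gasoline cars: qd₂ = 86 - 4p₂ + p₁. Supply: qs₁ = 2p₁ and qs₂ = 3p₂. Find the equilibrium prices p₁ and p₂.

p₁ = 874/53, p₂ = 776/53

Market 1: 88 - 6p₁ + 3p₂ = 2p₁ → 8p₁ - 3p₂ = 88.
Market 2: 7p₂ - p₁ = 86.
Eliminating p₂: 7×(1) + 3×(2) gives 53p₁ = 874, so p₁ = 874/53.
Back-substitute into (2): p₂ = (86 + 1×874/53) / 7 = 776/53.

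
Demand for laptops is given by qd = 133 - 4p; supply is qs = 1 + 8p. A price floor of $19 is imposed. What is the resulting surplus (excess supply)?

Surplus = 96

Equilibrium price would be p* = 11, so the floor at 19 binds.
At p = 19: qd = 57, qs = 153.
Surplus = 153 − 57 = 96.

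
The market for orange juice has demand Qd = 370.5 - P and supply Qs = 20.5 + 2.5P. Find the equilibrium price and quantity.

Set Qd = Qs: 370.5 - P = 20.5 + 2.5P.
350 = 3.5P, so P* = 100.
Q* = 370.5 − 1(100) = 270.5.

P* = 100, Q* = 270.5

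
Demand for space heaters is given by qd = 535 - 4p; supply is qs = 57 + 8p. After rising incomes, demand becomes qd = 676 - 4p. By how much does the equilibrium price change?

Δp = 11.75

Original equilibrium: p* = 239/6, q* = 1127/3.
New equilibrium: 676 - 4p = 57 + 8p, so 619 = 12p and p' = 619/12; q' = 676 − 4(619/12) = 1409/3.
Change in price: 619/12 − 239/6 = 11.75.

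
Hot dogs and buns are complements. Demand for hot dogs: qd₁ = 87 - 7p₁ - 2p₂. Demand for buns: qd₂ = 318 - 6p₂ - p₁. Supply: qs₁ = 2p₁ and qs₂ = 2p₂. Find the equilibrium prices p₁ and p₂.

Market 1: 87 - 7p₁ - 2p₂ = 2p₁ → 9p₁ + 2p₂ = 87.
Market 2: 8p₂ + p₁ = 318.
Eliminating p₂: 8×(1) − 2×(2) gives 70p₁ = 60, so p₁ = 6/7.
Back-substitute into (2): p₂ = (318 − 1×6/7) / 8 = 555/14.

p₁ = 6/7, p₂ = 555/14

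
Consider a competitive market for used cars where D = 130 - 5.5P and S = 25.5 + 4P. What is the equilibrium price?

Set D = S: 130 - 5.5P = 25.5 + 4P.
104.5 = 9.5P, so P* = 11.
Q* = 130 − 5.5(11) = 69.5.

P* = 11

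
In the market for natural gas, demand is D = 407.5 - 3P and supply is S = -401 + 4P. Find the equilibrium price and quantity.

P* = 115.5, Q* = 61

Set D = S: 407.5 - 3P = -401 + 4P.
808.5 = 7P, so P* = 115.5.
Q* = 407.5 − 3(115.5) = 61.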